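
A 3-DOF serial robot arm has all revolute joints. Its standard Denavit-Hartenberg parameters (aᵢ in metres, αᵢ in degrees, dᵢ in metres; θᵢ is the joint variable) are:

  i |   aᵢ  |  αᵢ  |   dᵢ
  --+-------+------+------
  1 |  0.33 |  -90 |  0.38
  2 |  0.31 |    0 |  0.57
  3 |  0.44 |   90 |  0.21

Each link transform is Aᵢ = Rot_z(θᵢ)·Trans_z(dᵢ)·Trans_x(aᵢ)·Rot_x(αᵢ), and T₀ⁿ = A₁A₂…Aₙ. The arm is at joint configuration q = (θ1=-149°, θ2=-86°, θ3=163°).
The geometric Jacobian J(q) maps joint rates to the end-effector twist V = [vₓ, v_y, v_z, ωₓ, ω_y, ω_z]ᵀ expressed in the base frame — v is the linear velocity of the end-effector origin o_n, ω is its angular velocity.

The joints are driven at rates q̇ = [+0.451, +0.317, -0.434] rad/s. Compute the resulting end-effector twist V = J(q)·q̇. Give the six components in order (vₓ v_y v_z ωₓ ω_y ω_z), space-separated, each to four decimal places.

o_n = [0.0155, -0.9007, 0.2605]
J₁: ẑ×o_n = [0.9007, 0.0155, -0.0000], ω = ẑ
J2: z=[0.5150, -0.8572, 0.0000] o=[-0.2829, -0.1700, 0.3800] → [0.1024, 0.0615, -0.1206, 0.5150, -0.8572, 0.0000]
J3: z=[0.5150, -0.8572, 0.0000] o=[-0.0078, -0.6697, 0.6892] → [0.3675, 0.2208, -0.0990, 0.5150, -0.8572, 0.0000]
V = J·q̇ = [0.2792, -0.0693, 0.0047, -0.0603, 0.1003, 0.4510]

0.2792 -0.0693 0.0047 -0.0603 0.1003 0.4510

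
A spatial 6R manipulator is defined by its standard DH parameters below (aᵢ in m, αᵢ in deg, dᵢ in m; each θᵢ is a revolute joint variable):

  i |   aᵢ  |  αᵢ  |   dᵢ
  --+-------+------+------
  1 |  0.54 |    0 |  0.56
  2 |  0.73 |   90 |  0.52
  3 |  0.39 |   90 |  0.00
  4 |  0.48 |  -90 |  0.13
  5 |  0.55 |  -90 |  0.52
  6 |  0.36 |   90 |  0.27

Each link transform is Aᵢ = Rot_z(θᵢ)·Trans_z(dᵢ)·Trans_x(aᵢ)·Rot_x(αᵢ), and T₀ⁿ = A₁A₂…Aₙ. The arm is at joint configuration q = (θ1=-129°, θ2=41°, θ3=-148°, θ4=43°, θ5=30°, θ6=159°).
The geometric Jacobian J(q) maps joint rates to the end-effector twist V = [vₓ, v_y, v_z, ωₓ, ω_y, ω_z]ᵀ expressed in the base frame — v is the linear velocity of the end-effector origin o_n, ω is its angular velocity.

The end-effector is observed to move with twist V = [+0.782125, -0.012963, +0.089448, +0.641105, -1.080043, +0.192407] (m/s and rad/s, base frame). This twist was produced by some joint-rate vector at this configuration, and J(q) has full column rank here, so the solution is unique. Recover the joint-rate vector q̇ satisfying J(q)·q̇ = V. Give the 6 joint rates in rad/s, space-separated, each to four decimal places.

o_n = [-0.9728, -0.8502, 0.6304]
J₁: ẑ×o_n = [0.8502, -0.9728, 0.0000], ω = ẑ
J2: z=[0.0000, 0.0000, 1.0000] o=[-0.3398, -0.4197, 0.5600] → [0.4306, -0.6329, 0.0000, 0.0000, 0.0000, 1.0000]
J3: z=[-0.9994, -0.0349, 0.0000] o=[-0.3144, -1.1492, 1.0800] → [0.0157, -0.4493, -0.3218, -0.9994, -0.0349, 0.0000]
J4: z=[-0.0185, 0.5296, 0.8480] o=[-0.3259, -0.8187, 0.8733] → [-0.1019, -0.5531, 0.3432, -0.0185, 0.5296, 0.8480]
J5: z=[-0.7107, -0.6035, 0.3614] o=[-0.6659, -0.4637, 0.7975] → [0.2406, -0.2297, 0.0895, -0.7107, -0.6035, 0.3614]
J6: z=[0.3676, -0.7567, -0.5407] o=[-1.3653, -0.6393, 0.5677] → [-0.1615, -0.2353, 0.2195, 0.3676, -0.7567, -0.5407]
q̇ = J⁺·V = [0.4430, 0.5240, -0.9390, -0.9740, 0.6030, 0.3080]

0.4430 0.5240 -0.9390 -0.9740 0.6030 0.3080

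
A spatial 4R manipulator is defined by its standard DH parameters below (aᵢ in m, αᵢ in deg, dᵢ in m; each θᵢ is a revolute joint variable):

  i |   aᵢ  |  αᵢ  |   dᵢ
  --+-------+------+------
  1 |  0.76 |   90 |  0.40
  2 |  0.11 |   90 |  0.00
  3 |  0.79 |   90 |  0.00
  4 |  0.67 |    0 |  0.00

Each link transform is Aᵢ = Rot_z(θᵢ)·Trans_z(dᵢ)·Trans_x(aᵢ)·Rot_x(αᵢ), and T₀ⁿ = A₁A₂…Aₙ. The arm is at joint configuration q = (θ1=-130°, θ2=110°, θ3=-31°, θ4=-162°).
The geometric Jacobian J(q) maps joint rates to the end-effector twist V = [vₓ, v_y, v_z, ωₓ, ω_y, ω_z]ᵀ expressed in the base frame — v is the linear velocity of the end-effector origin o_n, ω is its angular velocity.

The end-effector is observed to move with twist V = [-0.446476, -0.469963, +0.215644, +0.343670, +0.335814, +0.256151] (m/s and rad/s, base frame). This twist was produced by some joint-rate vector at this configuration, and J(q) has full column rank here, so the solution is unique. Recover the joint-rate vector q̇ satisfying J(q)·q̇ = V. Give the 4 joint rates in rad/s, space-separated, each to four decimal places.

o_n = [-0.2502, -0.4206, 0.5556]
J₁: ẑ×o_n = [0.4206, -0.2502, 0.0000], ω = ẑ
J2: z=[-0.7660, 0.6428, 0.0000] o=[-0.4885, -0.5822, 0.4000] → [0.1000, 0.1192, -0.2770, -0.7660, 0.6428, 0.0000]
J3: z=[-0.6040, -0.7198, 0.3420] o=[-0.4643, -0.5534, 0.5034] → [-0.0830, 0.1048, 0.0739, -0.6040, -0.7198, 0.3420]
J4: z=[0.5434, -0.6859, -0.4840] o=[-0.0038, -0.6375, 1.1397] → [0.5056, 0.4366, -0.0512, 0.5434, -0.6859, -0.4840]
q̇ = J⁺·V = [-0.0050, -0.7280, -0.3600, -0.7940]

-0.0050 -0.7280 -0.3600 -0.7940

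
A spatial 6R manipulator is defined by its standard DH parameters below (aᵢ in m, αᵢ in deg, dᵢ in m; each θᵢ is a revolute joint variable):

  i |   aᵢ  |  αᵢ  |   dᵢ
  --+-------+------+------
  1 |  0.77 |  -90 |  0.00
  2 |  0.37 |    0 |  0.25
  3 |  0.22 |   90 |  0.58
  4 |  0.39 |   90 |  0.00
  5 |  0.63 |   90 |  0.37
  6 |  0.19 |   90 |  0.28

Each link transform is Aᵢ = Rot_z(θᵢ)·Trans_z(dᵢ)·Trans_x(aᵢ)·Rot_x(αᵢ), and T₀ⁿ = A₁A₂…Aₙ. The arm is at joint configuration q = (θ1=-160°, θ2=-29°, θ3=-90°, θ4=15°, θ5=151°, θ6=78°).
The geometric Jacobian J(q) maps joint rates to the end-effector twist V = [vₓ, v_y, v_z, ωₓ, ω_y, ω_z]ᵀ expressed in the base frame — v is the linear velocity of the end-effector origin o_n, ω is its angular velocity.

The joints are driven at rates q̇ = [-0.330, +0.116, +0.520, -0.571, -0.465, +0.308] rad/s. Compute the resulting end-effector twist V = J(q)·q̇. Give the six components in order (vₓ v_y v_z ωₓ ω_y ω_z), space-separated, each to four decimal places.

o_n = [-0.3252, -0.4138, 0.1710]
J₁: ẑ×o_n = [0.4138, -0.3252, 0.0000], ω = ẑ
J2: z=[0.3420, -0.9397, 0.0000] o=[-0.7236, -0.2634, 0.0000] → [-0.1607, -0.0585, 0.3229, 0.3420, -0.9397, 0.0000]
J3: z=[0.3420, -0.9397, 0.0000] o=[-0.9422, -0.6090, 0.1794] → [0.0079, 0.0029, 0.6465, 0.3420, -0.9397, 0.0000]
J4: z=[0.8219, 0.2991, -0.4848] o=[-0.6436, -1.1175, 0.3718] → [0.2811, 0.0107, 0.4831, 0.8219, 0.2991, -0.4848]
J5: z=[-0.2125, 0.9506, 0.2264] o=[-0.4374, -1.1499, 0.7013] → [-0.6707, -0.0873, -0.2630, -0.2125, 0.9506, 0.2264]
J6: z=[0.9751, 0.2214, -0.0144] o=[-0.5562, -0.6610, 0.1715] → [0.0035, -0.0029, 0.1899, 0.9751, 0.2214, -0.0144]
V = J·q̇ = [0.0013, 0.1356, 0.2786, 0.1474, -1.1423, -0.1629]

0.0013 0.1356 0.2786 0.1474 -1.1423 -0.1629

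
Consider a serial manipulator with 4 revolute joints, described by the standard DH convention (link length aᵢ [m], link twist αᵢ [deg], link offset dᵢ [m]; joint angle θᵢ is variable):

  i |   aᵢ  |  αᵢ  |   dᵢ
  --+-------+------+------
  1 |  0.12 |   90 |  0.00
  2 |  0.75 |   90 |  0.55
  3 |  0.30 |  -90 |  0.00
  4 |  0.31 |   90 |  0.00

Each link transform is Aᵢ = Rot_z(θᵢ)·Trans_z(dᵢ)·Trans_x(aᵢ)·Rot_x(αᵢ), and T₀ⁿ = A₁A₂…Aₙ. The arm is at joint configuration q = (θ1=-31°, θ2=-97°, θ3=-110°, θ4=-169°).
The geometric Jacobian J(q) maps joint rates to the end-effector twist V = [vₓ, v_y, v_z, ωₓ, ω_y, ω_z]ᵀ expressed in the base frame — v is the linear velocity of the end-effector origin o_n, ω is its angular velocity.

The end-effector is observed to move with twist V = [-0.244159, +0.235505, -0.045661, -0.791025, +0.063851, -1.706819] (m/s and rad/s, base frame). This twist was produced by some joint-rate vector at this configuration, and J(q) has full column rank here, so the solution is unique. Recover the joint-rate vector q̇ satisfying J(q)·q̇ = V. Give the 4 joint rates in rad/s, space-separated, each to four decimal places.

-0.9960 0.6410 0.6190 0.8430

o_n = [-0.3113, -0.4593, -0.7387]
J₁: ẑ×o_n = [0.4593, -0.3113, 0.0000], ω = ẑ
J2: z=[-0.5150, -0.8572, 0.0000] o=[0.1029, -0.0618, 0.0000] → [0.6332, -0.3804, -0.1503, -0.5150, -0.8572, 0.0000]
J3: z=[-0.8508, 0.5112, 0.1219] o=[-0.2588, -0.4862, -0.7444] → [-0.0003, -0.0015, 0.0040, -0.8508, 0.5112, 0.1219]
J4: z=[0.0780, 0.3522, -0.9327] o=[-0.1028, -0.2510, -0.6426] → [-0.2282, 0.2019, 0.0572, 0.0780, 0.3522, -0.9327]
q̇ = J⁺·V = [-0.9960, 0.6410, 0.6190, 0.8430]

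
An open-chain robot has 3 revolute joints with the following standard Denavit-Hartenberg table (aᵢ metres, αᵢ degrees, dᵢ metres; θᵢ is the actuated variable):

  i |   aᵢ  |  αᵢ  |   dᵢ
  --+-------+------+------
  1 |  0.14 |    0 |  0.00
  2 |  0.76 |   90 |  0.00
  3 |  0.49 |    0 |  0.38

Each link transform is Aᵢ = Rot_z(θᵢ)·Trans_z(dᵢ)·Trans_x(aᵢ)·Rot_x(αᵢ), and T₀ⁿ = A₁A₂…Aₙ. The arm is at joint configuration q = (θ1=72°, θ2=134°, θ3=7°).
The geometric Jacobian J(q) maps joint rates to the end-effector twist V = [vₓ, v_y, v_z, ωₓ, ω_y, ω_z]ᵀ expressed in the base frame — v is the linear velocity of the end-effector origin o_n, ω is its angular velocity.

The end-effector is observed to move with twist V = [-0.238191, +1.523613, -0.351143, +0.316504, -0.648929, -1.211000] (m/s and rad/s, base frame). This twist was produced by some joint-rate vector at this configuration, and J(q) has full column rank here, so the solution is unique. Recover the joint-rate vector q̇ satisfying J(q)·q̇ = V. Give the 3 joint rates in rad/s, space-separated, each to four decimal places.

o_n = [-1.2435, -0.0717, 0.0597]
J₁: ẑ×o_n = [0.0717, -1.2435, 0.0000], ω = ẑ
J2: z=[0.0000, 0.0000, 1.0000] o=[0.0433, 0.1331, 0.0000] → [0.2048, -1.2868, 0.0000, 0.0000, 0.0000, 1.0000]
J3: z=[-0.4384, 0.8988, 0.0000] o=[-0.6398, -0.2000, 0.0000] → [0.0537, 0.0262, 0.4863, -0.4384, 0.8988, 0.0000]
q̇ = J⁺·V = [-0.3650, -0.8460, -0.7220]

-0.3650 -0.8460 -0.7220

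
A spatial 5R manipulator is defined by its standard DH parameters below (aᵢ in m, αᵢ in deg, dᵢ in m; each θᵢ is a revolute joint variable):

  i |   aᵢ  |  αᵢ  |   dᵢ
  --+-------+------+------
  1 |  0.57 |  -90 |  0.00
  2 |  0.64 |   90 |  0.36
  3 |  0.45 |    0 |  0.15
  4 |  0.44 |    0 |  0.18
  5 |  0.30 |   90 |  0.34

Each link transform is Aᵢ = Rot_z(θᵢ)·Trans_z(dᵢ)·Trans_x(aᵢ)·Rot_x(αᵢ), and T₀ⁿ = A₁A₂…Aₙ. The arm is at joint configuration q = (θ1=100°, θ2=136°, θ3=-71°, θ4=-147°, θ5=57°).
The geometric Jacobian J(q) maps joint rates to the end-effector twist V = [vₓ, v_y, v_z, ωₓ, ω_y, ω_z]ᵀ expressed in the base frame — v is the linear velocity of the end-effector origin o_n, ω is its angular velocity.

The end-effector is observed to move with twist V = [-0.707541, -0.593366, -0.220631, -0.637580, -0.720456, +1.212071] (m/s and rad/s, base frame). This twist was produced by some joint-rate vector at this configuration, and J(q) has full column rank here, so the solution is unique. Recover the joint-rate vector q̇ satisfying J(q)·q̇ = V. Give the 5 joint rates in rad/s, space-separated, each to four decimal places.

o_n = [-0.2664, 0.8904, -0.5904]
J₁: ẑ×o_n = [-0.8904, -0.2664, 0.0000], ω = ẑ
J2: z=[-0.9848, -0.1736, 0.0000] o=[-0.0990, 0.5613, 0.0000] → [0.1025, -0.5814, -0.3531, -0.9848, -0.1736, 0.0000]
J3: z=[-0.1206, 0.6841, -0.7193] o=[-0.3736, 0.0454, -0.4446] → [0.5080, -0.0947, -0.1752, -0.1206, 0.6841, -0.7193]
J4: z=[-0.1206, 0.6841, -0.7193] o=[0.0457, 0.1182, -0.6543] → [0.5992, 0.2322, 0.1203, -0.1206, 0.6841, -0.7193]
J5: z=[-0.1206, 0.6841, -0.7193] o=[-0.2861, 0.4399, -0.5429] → [0.2915, -0.0199, -0.0678, -0.1206, 0.6841, -0.7193]
q̇ = J⁺·V = [0.5920, 0.7530, 0.0390, -0.0480, -0.8530]

0.5920 0.7530 0.0390 -0.0480 -0.8530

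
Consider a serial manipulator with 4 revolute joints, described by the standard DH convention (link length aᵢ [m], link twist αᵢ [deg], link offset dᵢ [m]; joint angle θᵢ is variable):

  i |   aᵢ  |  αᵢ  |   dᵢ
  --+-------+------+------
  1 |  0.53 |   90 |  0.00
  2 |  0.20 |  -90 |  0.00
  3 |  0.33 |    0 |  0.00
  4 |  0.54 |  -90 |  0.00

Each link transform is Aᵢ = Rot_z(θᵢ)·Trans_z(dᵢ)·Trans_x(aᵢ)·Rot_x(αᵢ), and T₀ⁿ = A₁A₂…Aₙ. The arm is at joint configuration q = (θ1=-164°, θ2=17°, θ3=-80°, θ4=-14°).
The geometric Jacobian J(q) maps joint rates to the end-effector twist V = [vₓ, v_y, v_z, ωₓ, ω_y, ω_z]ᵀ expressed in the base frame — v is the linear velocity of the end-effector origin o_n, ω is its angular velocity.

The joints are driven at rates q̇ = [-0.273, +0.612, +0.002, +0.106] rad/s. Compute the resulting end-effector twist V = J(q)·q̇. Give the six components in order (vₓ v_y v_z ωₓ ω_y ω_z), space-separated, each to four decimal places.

0.1536 0.2583 0.1457 -0.1383 0.5970 -0.1697

o_n = [-0.9494, 0.6262, 0.0642]
J₁: ẑ×o_n = [-0.6262, -0.9494, 0.0000], ω = ẑ
J2: z=[-0.2756, 0.9613, 0.0000] o=[-0.5095, -0.1461, 0.0000] → [0.0617, 0.0177, 0.2100, -0.2756, 0.9613, 0.0000]
J3: z=[0.2810, 0.0806, 0.9563] o=[-0.6933, -0.1988, 0.0585] → [-0.7885, -0.2465, 0.2525, 0.2810, 0.0806, 0.9563]
J4: z=[0.2810, 0.0806, 0.9563] o=[-0.8356, 0.0985, 0.0752] → [-0.5056, -0.1058, 0.1575, 0.2810, 0.0806, 0.9563]
V = J·q̇ = [0.1536, 0.2583, 0.1457, -0.1383, 0.5970, -0.1697]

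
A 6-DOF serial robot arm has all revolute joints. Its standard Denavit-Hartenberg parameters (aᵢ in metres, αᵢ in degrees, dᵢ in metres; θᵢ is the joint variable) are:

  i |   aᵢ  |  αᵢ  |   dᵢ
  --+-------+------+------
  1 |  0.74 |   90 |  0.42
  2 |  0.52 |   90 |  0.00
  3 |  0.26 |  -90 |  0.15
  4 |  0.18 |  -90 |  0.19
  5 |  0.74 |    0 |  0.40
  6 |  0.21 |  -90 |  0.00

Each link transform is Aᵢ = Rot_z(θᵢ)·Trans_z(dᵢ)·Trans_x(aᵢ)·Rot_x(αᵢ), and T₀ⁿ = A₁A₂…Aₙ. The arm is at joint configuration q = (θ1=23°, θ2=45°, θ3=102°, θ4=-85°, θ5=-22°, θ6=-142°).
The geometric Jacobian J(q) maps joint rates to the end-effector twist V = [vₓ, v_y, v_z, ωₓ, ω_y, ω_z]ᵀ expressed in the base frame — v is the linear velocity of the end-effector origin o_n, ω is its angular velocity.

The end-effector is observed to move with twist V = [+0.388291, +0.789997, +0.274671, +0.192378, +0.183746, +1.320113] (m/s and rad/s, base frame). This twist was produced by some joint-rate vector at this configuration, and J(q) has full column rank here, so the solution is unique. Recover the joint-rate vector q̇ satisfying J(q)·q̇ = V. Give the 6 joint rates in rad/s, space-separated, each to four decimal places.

0.3600 0.5900 -0.5770 -0.6940 -0.8170 -0.0330

o_n = [1.3252, -0.0801, -0.2301]
J₁: ẑ×o_n = [0.0801, 1.3252, -0.0000], ω = ẑ
J2: z=[0.3907, -0.9205, 0.0000] o=[0.6812, 0.2891, 0.4200] → [0.5984, 0.2540, 0.4485, 0.3907, -0.9205, 0.0000]
J3: z=[0.6509, 0.2763, -0.7071] o=[1.0196, 0.4328, 0.7877] → [-0.6439, 0.4465, -0.4183, 0.6509, 0.2763, -0.7071]
J4: z=[-0.7179, -0.0789, -0.6917] o=[1.1815, 0.2252, 0.6434] → [-0.1423, -0.7265, 0.2305, -0.7179, -0.0789, -0.6917]
J5: z=[0.1892, -0.9783, -0.0848] o=[1.1656, 0.2447, 0.3829] → [0.5721, 0.1024, 0.0946, 0.1892, -0.9783, -0.0848]
J6: z=[0.1892, -0.9783, -0.0848] o=[1.5020, -0.0369, -0.3349] → [-0.1061, -0.0048, -0.1811, 0.1892, -0.9783, -0.0848]
q̇ = J⁺·V = [0.3600, 0.5900, -0.5770, -0.6940, -0.8170, -0.0330]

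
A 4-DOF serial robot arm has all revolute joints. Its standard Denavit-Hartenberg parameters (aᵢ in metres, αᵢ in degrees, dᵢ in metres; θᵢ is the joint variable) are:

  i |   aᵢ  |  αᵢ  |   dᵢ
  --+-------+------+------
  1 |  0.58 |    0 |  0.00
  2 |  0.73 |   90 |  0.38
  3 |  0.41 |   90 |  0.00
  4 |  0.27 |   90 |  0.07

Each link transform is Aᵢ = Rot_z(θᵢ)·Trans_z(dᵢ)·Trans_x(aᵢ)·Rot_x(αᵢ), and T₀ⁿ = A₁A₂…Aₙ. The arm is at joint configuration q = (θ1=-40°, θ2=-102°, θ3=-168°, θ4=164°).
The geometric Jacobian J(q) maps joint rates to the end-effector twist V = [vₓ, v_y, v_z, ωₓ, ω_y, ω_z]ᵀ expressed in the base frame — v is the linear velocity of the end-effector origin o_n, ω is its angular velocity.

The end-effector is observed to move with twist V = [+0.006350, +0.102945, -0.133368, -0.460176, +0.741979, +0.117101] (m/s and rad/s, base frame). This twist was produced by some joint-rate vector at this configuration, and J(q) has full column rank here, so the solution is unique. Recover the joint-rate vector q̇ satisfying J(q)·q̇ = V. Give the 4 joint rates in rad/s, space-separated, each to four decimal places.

o_n = [-0.0493, -0.6640, 0.4172]
J₁: ẑ×o_n = [0.6640, -0.0493, 0.0000], ω = ẑ
J2: z=[0.0000, 0.0000, 1.0000] o=[0.4443, -0.3728, 0.0000] → [0.2912, -0.4936, 0.0000, 0.0000, 0.0000, 1.0000]
J3: z=[-0.6157, 0.7880, 0.0000] o=[-0.1309, -0.8222, 0.3800] → [0.0293, 0.0229, -0.1617, -0.6157, 0.7880, 0.0000]
J4: z=[0.1638, 0.1280, 0.9781] o=[0.1851, -0.5753, 0.2948] → [0.1024, -0.2493, 0.0155, 0.1638, 0.1280, 0.9781]
q̇ = J⁺·V = [0.0790, -0.4050, 0.8680, 0.4530]

0.0790 -0.4050 0.8680 0.4530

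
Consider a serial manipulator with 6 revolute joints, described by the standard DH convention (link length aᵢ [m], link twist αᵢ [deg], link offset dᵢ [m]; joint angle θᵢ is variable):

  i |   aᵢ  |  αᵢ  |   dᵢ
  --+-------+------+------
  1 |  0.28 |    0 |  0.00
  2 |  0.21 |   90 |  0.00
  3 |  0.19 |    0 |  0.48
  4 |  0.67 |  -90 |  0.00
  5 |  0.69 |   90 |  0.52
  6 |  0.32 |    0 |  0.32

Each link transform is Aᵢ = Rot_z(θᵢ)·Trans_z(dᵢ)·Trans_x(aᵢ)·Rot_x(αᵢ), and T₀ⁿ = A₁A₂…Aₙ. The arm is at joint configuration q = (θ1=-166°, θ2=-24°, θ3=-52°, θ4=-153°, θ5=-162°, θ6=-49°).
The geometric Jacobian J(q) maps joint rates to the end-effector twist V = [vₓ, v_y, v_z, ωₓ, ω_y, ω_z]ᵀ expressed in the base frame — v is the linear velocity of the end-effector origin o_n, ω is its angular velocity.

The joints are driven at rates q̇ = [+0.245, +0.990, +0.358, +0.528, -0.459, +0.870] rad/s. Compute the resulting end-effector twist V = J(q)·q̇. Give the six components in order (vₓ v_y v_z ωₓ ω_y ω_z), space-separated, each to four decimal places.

-1.1700 -0.8225 -0.0786 -0.4208 0.1337 1.5374

o_n = [-0.6532, 0.4603, -0.5225]
J₁: ẑ×o_n = [-0.4603, -0.6532, 0.0000], ω = ẑ
J2: z=[0.0000, 0.0000, 1.0000] o=[-0.2717, -0.0677, 0.0000] → [-0.5280, -0.3815, 0.0000, 0.0000, 0.0000, 1.0000]
J3: z=[0.1736, 0.9848, 0.0000] o=[-0.4785, -0.0313, 0.0000] → [-0.5145, 0.0907, 0.2574, 0.1736, 0.9848, 0.0000]
J4: z=[0.1736, 0.9848, 0.0000] o=[-0.5103, 0.4617, -0.1497] → [-0.3671, 0.0647, 0.1404, 0.1736, 0.9848, 0.0000]
J5: z=[0.4162, -0.0734, -0.9063] o=[0.0877, 0.3563, 0.1334] → [0.1424, 0.9444, -0.0111, 0.4162, -0.0734, -0.9063]
J6: z=[-0.4410, -0.8880, -0.1306] o=[-0.2446, 0.6314, -0.6152] → [-0.1047, 0.0942, -0.2873, -0.4410, -0.8880, -0.1306]
V = J·q̇ = [-1.1700, -0.8225, -0.0786, -0.4208, 0.1337, 1.5374]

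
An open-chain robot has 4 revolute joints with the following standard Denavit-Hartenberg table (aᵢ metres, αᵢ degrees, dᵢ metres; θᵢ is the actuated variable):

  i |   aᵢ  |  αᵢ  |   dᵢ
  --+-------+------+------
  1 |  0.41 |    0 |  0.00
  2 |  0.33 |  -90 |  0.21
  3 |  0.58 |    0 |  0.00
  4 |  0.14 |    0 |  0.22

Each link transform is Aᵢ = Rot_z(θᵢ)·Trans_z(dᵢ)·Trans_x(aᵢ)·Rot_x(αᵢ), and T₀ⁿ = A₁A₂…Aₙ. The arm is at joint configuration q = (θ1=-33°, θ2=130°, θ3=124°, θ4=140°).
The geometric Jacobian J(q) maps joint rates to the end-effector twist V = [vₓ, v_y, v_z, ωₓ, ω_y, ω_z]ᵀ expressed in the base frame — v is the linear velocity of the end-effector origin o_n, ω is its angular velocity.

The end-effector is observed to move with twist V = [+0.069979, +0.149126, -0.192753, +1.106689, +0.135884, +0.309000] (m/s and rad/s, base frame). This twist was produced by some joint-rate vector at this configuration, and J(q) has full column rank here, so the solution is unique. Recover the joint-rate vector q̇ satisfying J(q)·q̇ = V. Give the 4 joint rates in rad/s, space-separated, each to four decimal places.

0.3220 -0.0130 -0.5440 -0.5710

o_n = [0.1266, -0.2590, -0.1316]
J₁: ẑ×o_n = [0.2590, 0.1266, -0.0000], ω = ẑ
J2: z=[0.0000, 0.0000, 1.0000] o=[0.3439, -0.2233, 0.0000] → [0.0357, -0.2173, 0.0000, 0.0000, 0.0000, 1.0000]
J3: z=[-0.9925, -0.1219, 0.0000] o=[0.3036, 0.1042, 0.2100] → [0.0416, -0.3391, 0.3390, -0.9925, -0.1219, 0.0000]
J4: z=[-0.9925, -0.1219, 0.0000] o=[0.3432, -0.2177, -0.2708] → [-0.0170, 0.1382, 0.0146, -0.9925, -0.1219, 0.0000]
q̇ = J⁺·V = [0.3220, -0.0130, -0.5440, -0.5710]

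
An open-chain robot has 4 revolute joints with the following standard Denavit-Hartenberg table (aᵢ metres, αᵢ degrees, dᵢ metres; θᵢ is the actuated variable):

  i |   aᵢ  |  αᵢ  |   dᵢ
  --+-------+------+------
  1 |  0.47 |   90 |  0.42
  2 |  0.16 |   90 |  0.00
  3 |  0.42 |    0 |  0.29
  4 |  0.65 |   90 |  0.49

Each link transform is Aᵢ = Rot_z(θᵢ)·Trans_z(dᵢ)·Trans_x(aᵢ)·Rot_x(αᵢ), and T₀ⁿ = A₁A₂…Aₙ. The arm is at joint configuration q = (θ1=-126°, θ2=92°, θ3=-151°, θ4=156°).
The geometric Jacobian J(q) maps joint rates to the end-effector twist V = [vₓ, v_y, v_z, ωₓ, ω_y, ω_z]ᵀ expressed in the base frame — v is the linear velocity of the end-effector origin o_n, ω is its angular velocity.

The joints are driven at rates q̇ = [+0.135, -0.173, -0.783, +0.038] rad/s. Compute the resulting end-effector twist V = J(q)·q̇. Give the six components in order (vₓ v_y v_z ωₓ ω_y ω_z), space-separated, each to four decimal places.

0.2541 -0.2651 -0.2494 0.5776 0.5007 0.1090

o_n = [-0.6065, -1.0848, 0.8871]
J₁: ẑ×o_n = [1.0848, -0.6065, 0.0000], ω = ẑ
J2: z=[-0.8090, 0.5878, 0.0000] o=[-0.2763, -0.3802, 0.4200] → [0.2746, 0.3779, 0.7642, -0.8090, 0.5878, 0.0000]
J3: z=[-0.5874, -0.8085, 0.0349] o=[-0.2730, -0.3757, 0.5799] → [-0.2237, 0.1688, 0.1469, -0.5874, -0.8085, 0.0349]
J4: z=[-0.5874, -0.8085, 0.0349] o=[-0.2861, -0.7402, 0.2229] → [-0.5250, 0.3790, -0.0566, -0.5874, -0.8085, 0.0349]
V = J·q̇ = [0.2541, -0.2651, -0.2494, 0.5776, 0.5007, 0.1090]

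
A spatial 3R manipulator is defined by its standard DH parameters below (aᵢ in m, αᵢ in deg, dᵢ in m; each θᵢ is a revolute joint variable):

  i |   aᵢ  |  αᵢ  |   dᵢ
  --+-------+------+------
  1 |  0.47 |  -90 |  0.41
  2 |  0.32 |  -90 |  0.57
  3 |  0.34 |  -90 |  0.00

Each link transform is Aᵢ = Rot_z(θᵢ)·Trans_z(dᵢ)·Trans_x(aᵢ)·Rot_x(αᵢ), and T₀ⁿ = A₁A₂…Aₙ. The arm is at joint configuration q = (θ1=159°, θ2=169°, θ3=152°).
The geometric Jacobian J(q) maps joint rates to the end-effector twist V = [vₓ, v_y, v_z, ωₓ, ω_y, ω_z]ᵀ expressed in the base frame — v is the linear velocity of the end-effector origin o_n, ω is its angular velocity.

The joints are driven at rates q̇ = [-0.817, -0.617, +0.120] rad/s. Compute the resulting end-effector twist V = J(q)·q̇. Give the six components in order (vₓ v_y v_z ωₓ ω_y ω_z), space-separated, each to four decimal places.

o_n = [-0.5677, -0.2217, 0.4062]
J₁: ẑ×o_n = [0.2217, -0.5677, 0.0000], ω = ẑ
J2: z=[-0.3584, -0.9336, 0.0000] o=[-0.4388, 0.1684, 0.4100] → [0.0035, -0.0014, 0.0194, -0.3584, -0.9336, 0.0000]
J3: z=[0.1781, -0.0684, 0.9816] o=[-0.3498, -0.4763, 0.3489] → [-0.2539, -0.2241, 0.0305, 0.1781, -0.0684, 0.9816]
V = J·q̇ = [-0.2137, 0.4378, -0.0083, 0.2425, 0.5678, -0.6992]

-0.2137 0.4378 -0.0083 0.2425 0.5678 -0.6992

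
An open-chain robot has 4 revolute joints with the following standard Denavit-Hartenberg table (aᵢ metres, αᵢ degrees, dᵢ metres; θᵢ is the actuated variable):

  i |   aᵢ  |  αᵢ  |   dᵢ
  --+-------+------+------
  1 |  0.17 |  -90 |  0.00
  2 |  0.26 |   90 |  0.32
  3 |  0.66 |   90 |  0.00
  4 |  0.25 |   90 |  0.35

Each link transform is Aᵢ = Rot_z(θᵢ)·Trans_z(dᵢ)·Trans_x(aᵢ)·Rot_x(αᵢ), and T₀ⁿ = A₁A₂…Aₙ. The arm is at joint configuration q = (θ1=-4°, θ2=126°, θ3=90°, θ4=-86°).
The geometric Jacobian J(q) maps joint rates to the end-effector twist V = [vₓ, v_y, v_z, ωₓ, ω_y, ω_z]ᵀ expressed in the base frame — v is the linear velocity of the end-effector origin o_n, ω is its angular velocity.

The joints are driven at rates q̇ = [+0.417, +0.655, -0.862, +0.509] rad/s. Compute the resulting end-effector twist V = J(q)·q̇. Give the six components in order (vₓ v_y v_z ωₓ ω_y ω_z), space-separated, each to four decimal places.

o_n = [-0.3198, 1.0222, -0.3469]
J₁: ẑ×o_n = [-1.0222, -0.3198, 0.0000], ω = ẑ
J2: z=[0.0698, 0.9976, 0.0000] o=[0.1696, -0.0119, 0.0000] → [-0.3461, 0.0242, 0.5603, 0.0698, 0.9976, 0.0000]
J3: z=[0.8070, -0.0564, -0.5878] o=[0.0395, 0.3180, -0.2103] → [0.4216, 0.3214, 0.5481, 0.8070, -0.0564, -0.5878]
J4: z=[-0.5864, 0.0410, -0.8090] o=[0.0855, 0.9764, -0.2103] → [0.0315, 0.2478, -0.0103, -0.5864, 0.0410, -0.8090]
V = J·q̇ = [-1.0004, -0.2684, -0.1106, -0.9484, 0.7229, 0.5119]

-1.0004 -0.2684 -0.1106 -0.9484 0.7229 0.5119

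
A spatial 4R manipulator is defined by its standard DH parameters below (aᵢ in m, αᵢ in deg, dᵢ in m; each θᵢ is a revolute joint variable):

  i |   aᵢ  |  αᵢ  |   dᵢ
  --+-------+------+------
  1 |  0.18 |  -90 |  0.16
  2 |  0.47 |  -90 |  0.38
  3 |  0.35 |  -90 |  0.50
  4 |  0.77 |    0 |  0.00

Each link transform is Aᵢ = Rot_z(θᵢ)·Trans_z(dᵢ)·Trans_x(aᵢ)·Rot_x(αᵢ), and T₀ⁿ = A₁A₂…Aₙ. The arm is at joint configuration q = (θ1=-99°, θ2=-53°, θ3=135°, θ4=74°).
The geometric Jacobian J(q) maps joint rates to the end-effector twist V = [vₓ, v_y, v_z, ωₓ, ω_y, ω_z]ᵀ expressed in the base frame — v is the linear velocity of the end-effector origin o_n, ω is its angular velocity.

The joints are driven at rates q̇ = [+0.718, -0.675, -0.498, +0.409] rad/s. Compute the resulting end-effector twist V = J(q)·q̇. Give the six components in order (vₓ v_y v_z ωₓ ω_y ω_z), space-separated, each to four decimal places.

o_n = [-0.0223, -0.0286, 0.3624]
J₁: ẑ×o_n = [0.0286, -0.0223, 0.0000], ω = ẑ
J2: z=[0.9877, -0.1564, 0.0000] o=[-0.0282, -0.1778, 0.1600] → [-0.0317, -0.1999, 0.1482, 0.9877, -0.1564, 0.0000]
J3: z=[-0.1249, -0.7888, -0.6018] o=[0.3029, -0.5166, 0.5354] → [0.4301, 0.1741, -0.3175, -0.1249, -0.7888, -0.6018]
J4: z=[0.7650, 0.3097, -0.5647] o=[0.0193, -0.7252, 0.0368] → [0.4942, -0.2256, 0.5457, 0.7650, 0.3097, -0.5647]
V = J·q̇ = [0.0299, -0.0601, 0.2813, -0.2916, 0.6251, 0.7867]

0.0299 -0.0601 0.2813 -0.2916 0.6251 0.7867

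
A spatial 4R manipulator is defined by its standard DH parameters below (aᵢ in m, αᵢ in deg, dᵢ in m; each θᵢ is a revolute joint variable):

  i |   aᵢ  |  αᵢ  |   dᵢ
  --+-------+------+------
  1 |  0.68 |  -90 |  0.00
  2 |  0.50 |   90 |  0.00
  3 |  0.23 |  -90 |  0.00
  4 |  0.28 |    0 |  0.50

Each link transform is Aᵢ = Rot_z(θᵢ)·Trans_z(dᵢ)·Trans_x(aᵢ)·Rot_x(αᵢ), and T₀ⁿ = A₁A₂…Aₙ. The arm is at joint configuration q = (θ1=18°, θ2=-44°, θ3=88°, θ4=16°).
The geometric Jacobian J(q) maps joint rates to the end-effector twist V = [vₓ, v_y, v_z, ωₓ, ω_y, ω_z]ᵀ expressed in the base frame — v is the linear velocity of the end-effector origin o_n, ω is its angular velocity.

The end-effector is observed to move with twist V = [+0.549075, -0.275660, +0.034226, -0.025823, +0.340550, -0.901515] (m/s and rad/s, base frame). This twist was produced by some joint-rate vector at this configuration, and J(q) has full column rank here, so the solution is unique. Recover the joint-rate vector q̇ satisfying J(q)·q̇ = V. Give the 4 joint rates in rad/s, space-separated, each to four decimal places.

-0.7000 0.3290 -0.2010 0.0820

o_n = [0.5503, 0.7217, -0.0432]
J₁: ẑ×o_n = [-0.7217, 0.5503, 0.0000], ω = ẑ
J2: z=[-0.3090, 0.9511, 0.0000] o=[0.6467, 0.2101, 0.0000] → [-0.0411, -0.0134, -0.0664, -0.3090, 0.9511, 0.0000]
J3: z=[-0.6607, -0.2147, 0.7193] o=[0.9888, 0.3213, 0.3473] → [-0.2042, -0.5734, -0.3587, -0.6607, -0.2147, 0.7193]
J4: z=[-0.6945, -0.1890, -0.6942] o=[0.9232, 0.5417, 0.3529] → [0.1998, -0.0162, -0.1955, -0.6945, -0.1890, -0.6942]
q̇ = J⁺·V = [-0.7000, 0.3290, -0.2010, 0.0820]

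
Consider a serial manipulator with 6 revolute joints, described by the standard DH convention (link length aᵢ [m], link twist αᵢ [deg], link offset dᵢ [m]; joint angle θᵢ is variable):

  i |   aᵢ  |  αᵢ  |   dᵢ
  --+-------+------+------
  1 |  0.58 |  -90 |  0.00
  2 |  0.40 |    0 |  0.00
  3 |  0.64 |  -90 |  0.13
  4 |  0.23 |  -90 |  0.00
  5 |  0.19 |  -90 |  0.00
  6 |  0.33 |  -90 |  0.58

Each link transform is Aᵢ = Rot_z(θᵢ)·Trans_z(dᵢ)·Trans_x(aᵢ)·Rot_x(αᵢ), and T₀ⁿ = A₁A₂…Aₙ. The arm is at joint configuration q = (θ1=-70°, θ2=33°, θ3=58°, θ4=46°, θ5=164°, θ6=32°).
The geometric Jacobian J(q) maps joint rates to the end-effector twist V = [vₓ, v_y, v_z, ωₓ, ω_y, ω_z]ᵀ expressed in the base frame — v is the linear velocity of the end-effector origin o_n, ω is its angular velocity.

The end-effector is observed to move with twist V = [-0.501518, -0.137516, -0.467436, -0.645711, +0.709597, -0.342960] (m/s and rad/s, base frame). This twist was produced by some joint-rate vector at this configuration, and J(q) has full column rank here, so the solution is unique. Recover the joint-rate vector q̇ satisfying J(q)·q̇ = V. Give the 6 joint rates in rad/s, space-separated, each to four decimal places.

o_n = [0.6580, -0.2700, -0.7111]
J₁: ẑ×o_n = [0.2700, 0.6580, -0.0000], ω = ẑ
J2: z=[0.9397, 0.3420, 0.0000] o=[0.1984, -0.5450, 0.0000] → [-0.2432, 0.6682, 0.1012, 0.9397, 0.3420, 0.0000]
J3: z=[0.9397, 0.3420, 0.0000] o=[0.3131, -0.8603, -0.2179] → [-0.1687, 0.4635, 0.4367, 0.9397, 0.3420, 0.0000]
J4: z=[-0.3420, 0.9395, 0.0175] o=[0.4314, -0.8053, -0.8578] → [0.1285, 0.0541, -0.3959, -0.3420, 0.9395, 0.0175]
J5: z=[-0.6485, -0.2494, 0.7192] o=[0.2750, -0.8593, -1.0175] → [-0.5002, 0.4741, -0.2866, -0.6485, -0.2494, 0.7192]
J6: z=[-0.1413, 0.9678, 0.2082] o=[0.4171, -0.8656, -0.8916] → [0.0507, 0.0756, -0.3172, -0.1413, 0.9678, 0.2082]
q̇ = J⁺·V = [-0.8780, -0.1010, 0.2470, 0.9180, 0.7280, -0.0220]

-0.8780 -0.1010 0.2470 0.9180 0.7280 -0.0220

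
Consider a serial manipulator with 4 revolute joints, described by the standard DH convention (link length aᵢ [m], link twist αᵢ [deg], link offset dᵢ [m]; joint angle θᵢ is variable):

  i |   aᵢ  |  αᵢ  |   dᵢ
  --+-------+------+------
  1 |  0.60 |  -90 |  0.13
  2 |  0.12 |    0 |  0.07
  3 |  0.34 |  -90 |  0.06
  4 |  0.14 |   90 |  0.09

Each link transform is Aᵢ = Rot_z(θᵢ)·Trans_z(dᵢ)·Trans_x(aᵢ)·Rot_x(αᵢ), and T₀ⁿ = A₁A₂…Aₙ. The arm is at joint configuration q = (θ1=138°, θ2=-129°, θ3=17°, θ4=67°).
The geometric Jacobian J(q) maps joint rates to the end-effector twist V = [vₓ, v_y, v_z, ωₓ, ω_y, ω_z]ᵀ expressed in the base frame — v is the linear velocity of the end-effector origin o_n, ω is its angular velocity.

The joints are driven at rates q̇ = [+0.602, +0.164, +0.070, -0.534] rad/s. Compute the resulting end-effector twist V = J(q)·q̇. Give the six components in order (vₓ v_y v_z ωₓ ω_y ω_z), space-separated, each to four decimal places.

-0.2661 -0.1724 0.0913 0.2114 -0.5052 0.4020

o_n = [-0.3427, 0.3070, 0.6229]
J₁: ẑ×o_n = [-0.3070, -0.3427, 0.0000], ω = ẑ
J2: z=[-0.6691, -0.7431, 0.0000] o=[-0.4459, 0.4015, 0.1300] → [-0.3663, 0.3298, 0.1399, -0.6691, -0.7431, 0.0000]
J3: z=[-0.6691, -0.7431, 0.0000] o=[-0.4366, 0.2989, 0.2233] → [-0.2970, 0.2674, 0.0644, -0.6691, -0.7431, 0.0000]
J4: z=[-0.6890, 0.6204, 0.3746] o=[-0.3821, 0.1691, 0.5385] → [0.0007, 0.0730, -0.1195, -0.6890, 0.6204, 0.3746]
V = J·q̇ = [-0.2661, -0.1724, 0.0913, 0.2114, -0.5052, 0.4020]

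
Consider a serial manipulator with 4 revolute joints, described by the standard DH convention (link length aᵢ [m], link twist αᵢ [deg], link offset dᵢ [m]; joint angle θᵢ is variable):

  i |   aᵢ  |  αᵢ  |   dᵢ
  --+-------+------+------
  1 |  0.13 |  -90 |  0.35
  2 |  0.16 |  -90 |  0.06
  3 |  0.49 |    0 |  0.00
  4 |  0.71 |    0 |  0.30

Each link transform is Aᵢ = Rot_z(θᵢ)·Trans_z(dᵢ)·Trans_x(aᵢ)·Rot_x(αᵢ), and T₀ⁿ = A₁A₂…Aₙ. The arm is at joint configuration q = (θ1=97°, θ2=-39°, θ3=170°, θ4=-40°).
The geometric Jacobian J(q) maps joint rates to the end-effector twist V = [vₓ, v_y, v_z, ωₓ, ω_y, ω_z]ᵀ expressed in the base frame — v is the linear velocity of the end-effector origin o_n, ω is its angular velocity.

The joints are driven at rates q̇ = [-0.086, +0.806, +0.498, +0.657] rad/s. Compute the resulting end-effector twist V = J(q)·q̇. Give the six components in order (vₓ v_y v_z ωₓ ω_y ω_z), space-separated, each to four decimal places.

o_n = [0.5997, -0.2151, -0.3733]
J₁: ẑ×o_n = [0.2151, 0.5997, -0.0000], ω = ẑ
J2: z=[-0.9925, -0.1219, 0.0000] o=[-0.0158, 0.1290, 0.3500] → [0.0882, -0.7180, 0.4166, -0.9925, -0.1219, 0.0000]
J3: z=[-0.0767, 0.6246, -0.7771] o=[-0.0905, 0.2451, 0.4507] → [-0.8724, -0.5996, -0.3958, -0.0767, 0.6246, -0.7771]
J4: z=[-0.0767, 0.6246, -0.7771] o=[0.0396, -0.1167, 0.1470] → [-0.4015, -0.4752, -0.3423, -0.0767, 0.6246, -0.7771]
V = J·q̇ = [-0.6456, -1.2410, -0.0863, -0.8886, 0.6232, -0.9836]

-0.6456 -1.2410 -0.0863 -0.8886 0.6232 -0.9836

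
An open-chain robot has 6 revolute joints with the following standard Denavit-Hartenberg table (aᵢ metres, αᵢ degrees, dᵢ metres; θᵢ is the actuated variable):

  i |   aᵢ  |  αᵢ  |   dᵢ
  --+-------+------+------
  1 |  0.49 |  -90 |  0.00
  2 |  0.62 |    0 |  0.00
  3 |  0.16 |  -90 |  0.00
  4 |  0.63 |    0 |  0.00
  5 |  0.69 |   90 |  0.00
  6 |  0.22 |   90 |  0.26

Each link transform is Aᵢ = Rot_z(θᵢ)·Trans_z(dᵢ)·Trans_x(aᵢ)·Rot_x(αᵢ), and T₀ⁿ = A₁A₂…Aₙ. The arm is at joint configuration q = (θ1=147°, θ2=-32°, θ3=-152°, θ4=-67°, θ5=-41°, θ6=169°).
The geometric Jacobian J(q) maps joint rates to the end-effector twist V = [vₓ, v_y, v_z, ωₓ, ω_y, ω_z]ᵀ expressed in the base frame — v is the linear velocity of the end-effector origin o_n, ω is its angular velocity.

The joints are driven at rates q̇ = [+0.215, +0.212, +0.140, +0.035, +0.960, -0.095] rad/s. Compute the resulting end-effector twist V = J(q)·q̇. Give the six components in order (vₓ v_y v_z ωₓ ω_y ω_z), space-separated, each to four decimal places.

o_n = [-1.3567, -0.2522, 0.3696]
J₁: ẑ×o_n = [0.2522, -1.3567, 0.0000], ω = ẑ
J2: z=[-0.5446, -0.8387, 0.0000] o=[-0.4109, 0.2669, 0.0000] → [-0.3099, 0.2013, -0.5105, -0.5446, -0.8387, 0.0000]
J3: z=[-0.5446, -0.8387, 0.0000] o=[-0.8519, 0.5532, 0.3285] → [-0.0344, 0.0223, 0.0153, -0.5446, -0.8387, 0.0000]
J4: z=[0.0585, -0.0380, 0.9976] o=[-0.7181, 0.4663, 0.3174] → [0.7148, -0.6402, -0.0663, 0.0585, -0.0380, 0.9976]
J5: z=[0.0585, -0.0380, 0.9976] o=[-0.8280, -0.1538, 0.3002] → [0.0955, -0.5315, -0.0258, 0.0585, -0.0380, 0.9976]
J6: z=[-0.6274, 0.7759, 0.0663] o=[-1.3637, -0.5883, 0.3151] → [0.0200, 0.0346, -0.2163, -0.6274, 0.7759, 0.0663]
V = J·q̇ = [0.0985, -0.7819, -0.1127, -0.0739, -0.4067, 1.2013]

0.0985 -0.7819 -0.1127 -0.0739 -0.4067 1.2013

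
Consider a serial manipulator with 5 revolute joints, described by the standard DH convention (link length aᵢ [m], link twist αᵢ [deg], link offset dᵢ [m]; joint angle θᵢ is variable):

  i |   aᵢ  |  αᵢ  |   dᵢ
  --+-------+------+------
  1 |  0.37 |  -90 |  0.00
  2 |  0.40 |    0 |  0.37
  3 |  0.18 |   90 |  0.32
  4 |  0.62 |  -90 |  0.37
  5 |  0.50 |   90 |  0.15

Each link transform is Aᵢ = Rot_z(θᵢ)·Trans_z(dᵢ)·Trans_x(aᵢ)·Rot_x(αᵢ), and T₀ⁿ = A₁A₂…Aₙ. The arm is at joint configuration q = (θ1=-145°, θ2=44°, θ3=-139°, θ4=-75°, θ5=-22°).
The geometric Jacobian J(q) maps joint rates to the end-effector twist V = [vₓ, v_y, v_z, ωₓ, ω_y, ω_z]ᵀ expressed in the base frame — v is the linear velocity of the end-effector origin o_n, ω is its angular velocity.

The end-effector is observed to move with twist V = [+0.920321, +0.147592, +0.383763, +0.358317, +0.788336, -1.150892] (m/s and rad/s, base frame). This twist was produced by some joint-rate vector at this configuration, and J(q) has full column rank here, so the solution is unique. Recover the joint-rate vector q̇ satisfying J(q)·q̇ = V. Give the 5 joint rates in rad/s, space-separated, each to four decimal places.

-0.5640 0.6350 -0.9360 0.7940 -0.5380

o_n = [-0.2231, 0.2318, 0.2766]
J₁: ẑ×o_n = [-0.2318, -0.2231, 0.0000], ω = ẑ
J2: z=[0.5736, -0.8192, 0.0000] o=[-0.3031, -0.2122, 0.0000] → [-0.2266, -0.1587, 0.3202, 0.5736, -0.8192, 0.0000]
J3: z=[0.5736, -0.8192, 0.0000] o=[-0.3266, -0.6803, -0.2779] → [-0.4542, -0.3180, 0.6079, 0.5736, -0.8192, 0.0000]
J4: z=[0.8160, 0.5714, -0.0872] o=[-0.1302, -0.9335, -0.0985] → [0.3159, -0.2980, 1.0040, 0.8160, 0.5714, -0.0872]
J5: z=[0.2174, -0.1637, 0.9623] o=[-0.1603, -0.2235, 0.0291] → [-0.4786, -0.1143, 0.0887, 0.2174, -0.1637, 0.9623]
q̇ = J⁺·V = [-0.5640, 0.6350, -0.9360, 0.7940, -0.5380]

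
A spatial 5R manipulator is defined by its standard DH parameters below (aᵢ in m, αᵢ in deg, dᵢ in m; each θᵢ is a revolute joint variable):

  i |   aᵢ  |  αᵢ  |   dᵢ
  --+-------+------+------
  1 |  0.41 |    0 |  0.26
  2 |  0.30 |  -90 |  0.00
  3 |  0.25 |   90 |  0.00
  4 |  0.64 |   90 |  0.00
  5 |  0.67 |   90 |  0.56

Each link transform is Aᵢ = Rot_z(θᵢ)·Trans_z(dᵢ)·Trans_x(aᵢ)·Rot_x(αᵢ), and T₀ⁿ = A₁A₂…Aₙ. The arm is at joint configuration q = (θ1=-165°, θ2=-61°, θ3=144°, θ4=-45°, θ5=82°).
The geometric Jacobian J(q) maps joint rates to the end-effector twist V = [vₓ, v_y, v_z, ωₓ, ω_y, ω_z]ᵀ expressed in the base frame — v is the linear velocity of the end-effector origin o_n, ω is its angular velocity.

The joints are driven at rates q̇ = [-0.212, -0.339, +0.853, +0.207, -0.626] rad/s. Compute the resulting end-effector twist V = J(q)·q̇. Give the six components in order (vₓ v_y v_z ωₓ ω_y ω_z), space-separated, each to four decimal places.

1.4176 -0.7128 -0.3123 -0.7678 -1.0701 -0.9786

o_n = [-0.0082, 0.8087, -0.4957]
J₁: ẑ×o_n = [-0.8087, -0.0082, 0.0000], ω = ẑ
J2: z=[0.0000, 0.0000, 1.0000] o=[-0.3960, -0.1061, 0.2600] → [-0.9148, 0.3879, 0.0000, 0.0000, 0.0000, 1.0000]
J3: z=[-0.7193, -0.6947, 0.0000] o=[-0.6044, 0.1097, 0.2600] → [0.5250, -0.5436, -0.0886, -0.7193, -0.6947, 0.0000]
J4: z=[-0.4083, 0.4228, -0.8090] o=[-0.4639, -0.0358, 0.1131] → [0.4258, -0.6173, -0.5375, -0.4083, 0.4228, -0.8090]
J5: z=[0.1113, 0.9027, 0.4156] o=[0.1159, 0.0152, -0.1529] → [-0.6392, -0.0134, 0.2003, 0.1113, 0.9027, 0.4156]
V = J·q̇ = [1.4176, -0.7128, -0.3123, -0.7678, -1.0701, -0.9786]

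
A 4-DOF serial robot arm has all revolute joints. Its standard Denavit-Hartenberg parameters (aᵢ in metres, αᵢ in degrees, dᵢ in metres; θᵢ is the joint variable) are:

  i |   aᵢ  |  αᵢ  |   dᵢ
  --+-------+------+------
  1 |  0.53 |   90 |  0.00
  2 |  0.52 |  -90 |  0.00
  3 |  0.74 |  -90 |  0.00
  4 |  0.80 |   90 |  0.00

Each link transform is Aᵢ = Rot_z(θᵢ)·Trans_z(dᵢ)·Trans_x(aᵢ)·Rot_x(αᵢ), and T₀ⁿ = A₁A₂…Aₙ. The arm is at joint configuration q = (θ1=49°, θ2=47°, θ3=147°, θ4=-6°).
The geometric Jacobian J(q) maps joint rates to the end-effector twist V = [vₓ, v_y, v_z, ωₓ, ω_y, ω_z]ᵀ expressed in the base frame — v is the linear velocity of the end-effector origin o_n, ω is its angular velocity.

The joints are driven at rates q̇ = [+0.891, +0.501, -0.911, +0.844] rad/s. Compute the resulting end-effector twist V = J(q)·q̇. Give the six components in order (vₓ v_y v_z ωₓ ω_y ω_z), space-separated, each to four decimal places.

-0.5640 1.1236 -0.2370 1.1438 -0.5268 -0.0665

o_n = [-0.6672, 0.5073, -0.5046]
J₁: ẑ×o_n = [-0.5073, -0.6672, 0.0000], ω = ẑ
J2: z=[0.7547, -0.6561, 0.0000] o=[0.3477, 0.4000, 0.0000] → [0.3310, 0.3808, -0.5848, 0.7547, -0.6561, 0.0000]
J3: z=[-0.4798, -0.5520, 0.6820] o=[0.5804, 0.6676, 0.3803] → [0.5978, -1.2754, -0.6117, -0.4798, -0.5520, 0.6820]
J4: z=[0.3893, -0.8305, -0.3983] o=[-0.0015, 0.6126, -0.0736] → [0.3160, 0.4329, -0.5939, 0.3893, -0.8305, -0.3983]
V = J·q̇ = [-0.5640, 1.1236, -0.2370, 1.1438, -0.5268, -0.0665]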